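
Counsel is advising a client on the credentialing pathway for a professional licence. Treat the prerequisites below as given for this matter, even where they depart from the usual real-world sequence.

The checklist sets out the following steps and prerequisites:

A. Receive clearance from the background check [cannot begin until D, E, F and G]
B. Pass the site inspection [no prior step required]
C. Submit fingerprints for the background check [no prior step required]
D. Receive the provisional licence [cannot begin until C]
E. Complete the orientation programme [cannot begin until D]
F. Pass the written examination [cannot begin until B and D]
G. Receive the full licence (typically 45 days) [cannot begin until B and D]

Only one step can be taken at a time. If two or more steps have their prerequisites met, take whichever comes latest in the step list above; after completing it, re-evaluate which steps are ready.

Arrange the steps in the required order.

C D E B G F A

C and B have no prerequisites; C is listed later, so C is first.
D now also ready, so the ready set is {D, B}; D is listed later → D.
E now also ready, so the ready set is {E, B}; E is listed later → E.
That leaves B as the only ready step → B.
Ready: G and F. G is listed later → G.
F needed D and B, now all done → F.
A needed G, F, E and D, now all done → A.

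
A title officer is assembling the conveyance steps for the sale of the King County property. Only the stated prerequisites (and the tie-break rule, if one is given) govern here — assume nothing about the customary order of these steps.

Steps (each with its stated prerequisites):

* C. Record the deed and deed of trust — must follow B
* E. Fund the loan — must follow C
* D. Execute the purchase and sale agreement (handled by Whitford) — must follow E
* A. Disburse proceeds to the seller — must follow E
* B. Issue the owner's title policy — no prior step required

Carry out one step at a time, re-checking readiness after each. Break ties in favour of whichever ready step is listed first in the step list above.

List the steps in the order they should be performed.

B has no prerequisites → B first.
That leaves C as the only ready step → C.
Next only E has its prerequisites met → E.
Ready: D and A. D is listed earlier → D.
That leaves A as the only ready step → A.

B → C → E → D → A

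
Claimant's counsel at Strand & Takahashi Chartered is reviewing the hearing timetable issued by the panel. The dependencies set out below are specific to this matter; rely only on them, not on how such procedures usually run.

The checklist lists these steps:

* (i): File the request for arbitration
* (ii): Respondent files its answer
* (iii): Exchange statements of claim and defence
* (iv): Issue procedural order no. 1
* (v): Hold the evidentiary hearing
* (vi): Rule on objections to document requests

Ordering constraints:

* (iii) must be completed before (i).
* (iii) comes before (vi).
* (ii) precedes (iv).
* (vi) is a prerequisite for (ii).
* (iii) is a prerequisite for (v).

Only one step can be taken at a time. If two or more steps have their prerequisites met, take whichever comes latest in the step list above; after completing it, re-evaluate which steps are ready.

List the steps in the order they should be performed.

(iii) has no prerequisites → (iii) first.
Now (vi), (v) and (i) have their prerequisites met. (vi) is listed later, so (vi) next.
(v), (ii) and (i) are all available; (v) is listed later → (v).
(ii) and (i) are both available; (ii) is listed later → (ii).
(iv) now also ready, so the ready set is {(iv), (i)}; (iv) is listed later → (iv).
Next only (i) has its prerequisites met → (i).

(iii), (vi), (v), (ii), (iv), (i)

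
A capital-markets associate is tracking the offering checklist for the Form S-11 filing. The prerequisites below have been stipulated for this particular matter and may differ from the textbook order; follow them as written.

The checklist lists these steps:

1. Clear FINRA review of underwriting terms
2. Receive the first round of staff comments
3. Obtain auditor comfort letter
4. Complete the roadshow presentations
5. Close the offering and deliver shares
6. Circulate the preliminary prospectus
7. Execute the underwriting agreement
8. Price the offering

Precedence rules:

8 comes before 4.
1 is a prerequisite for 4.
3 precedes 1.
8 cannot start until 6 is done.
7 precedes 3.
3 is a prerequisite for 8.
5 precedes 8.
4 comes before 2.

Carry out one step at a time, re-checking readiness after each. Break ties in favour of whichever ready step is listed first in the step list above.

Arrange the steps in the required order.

5, 6, 7, 3, 1, 8, 4, 2

Nothing is required for 5, 6 and 7. 5 is listed earlier → 5 first.
Now 6 and 7 have their prerequisites met. 6 is listed earlier, so 6 next.
7 is the only step now ready → 7.
3 needed 7, now all done → 3.
1 and 8 are both available; 1 is listed earlier → 1.
8 needed 3, 5 and 6, now all done → 8.
That leaves 4 as the only ready step → 4.
2 is the only step now ready → 2.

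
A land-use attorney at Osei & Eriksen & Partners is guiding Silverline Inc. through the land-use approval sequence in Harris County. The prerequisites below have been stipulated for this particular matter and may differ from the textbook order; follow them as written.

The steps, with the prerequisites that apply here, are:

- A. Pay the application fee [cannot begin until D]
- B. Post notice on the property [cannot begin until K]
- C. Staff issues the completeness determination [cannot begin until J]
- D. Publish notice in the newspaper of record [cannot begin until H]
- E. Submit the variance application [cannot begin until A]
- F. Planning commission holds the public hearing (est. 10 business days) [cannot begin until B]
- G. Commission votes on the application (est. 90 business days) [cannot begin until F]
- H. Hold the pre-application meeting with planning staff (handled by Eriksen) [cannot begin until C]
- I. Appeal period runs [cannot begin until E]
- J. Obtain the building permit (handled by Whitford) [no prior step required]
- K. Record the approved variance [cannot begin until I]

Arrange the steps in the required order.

J has no prerequisites → J first.
Next only C has its prerequisites met → C.
H needed C, now all done → H.
That leaves D as the only ready step → D.
That leaves A as the only ready step → A.
Next only E has its prerequisites met → E.
I is the only step now ready → I.
That leaves K as the only ready step → K.
B is the only step now ready → B.
F is the only step now ready → F.
That leaves G as the only ready step → G.

J C H D A E I K B F G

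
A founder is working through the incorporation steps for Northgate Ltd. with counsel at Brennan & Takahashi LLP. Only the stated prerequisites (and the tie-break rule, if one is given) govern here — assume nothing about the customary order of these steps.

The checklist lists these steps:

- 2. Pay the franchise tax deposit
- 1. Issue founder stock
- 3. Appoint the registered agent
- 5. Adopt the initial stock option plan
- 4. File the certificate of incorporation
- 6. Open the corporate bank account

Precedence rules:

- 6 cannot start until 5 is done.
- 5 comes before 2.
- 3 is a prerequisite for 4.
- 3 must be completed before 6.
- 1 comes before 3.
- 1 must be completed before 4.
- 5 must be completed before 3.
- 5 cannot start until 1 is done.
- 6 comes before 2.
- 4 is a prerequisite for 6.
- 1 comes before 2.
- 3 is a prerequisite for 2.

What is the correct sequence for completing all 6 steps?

Only 1 has no prerequisites, so it is first.
5 is the only step now ready → 5.
That leaves 3 as the only ready step → 3.
4 needed 1 and 3, now all done → 4.
6 needed 3, 5 and 4, now all done → 6.
2 needed 1, 3, 5 and 6, now all done → 2.

1 5 3 4 6 2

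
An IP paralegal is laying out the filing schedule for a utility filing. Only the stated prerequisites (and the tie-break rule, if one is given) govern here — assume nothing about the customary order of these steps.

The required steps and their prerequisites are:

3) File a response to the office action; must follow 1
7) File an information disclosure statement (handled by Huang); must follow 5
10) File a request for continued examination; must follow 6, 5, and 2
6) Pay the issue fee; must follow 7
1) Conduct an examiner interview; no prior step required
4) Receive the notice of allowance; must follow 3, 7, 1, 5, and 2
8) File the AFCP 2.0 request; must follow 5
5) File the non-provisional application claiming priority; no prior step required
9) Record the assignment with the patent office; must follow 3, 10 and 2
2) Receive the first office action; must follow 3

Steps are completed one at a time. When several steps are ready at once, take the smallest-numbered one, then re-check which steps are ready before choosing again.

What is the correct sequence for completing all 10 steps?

1, 3, 2, 5, 7, 4, 6, 8, 10, 9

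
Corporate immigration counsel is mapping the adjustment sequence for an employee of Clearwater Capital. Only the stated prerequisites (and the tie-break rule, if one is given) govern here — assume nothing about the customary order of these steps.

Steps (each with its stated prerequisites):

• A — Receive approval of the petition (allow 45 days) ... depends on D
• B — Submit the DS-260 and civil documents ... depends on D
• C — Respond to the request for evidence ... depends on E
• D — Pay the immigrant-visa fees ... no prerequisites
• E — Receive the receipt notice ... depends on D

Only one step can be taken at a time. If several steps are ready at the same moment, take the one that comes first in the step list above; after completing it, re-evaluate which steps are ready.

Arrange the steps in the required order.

D is the only step with nothing outstanding, so it goes first.
Now A, B and E have their prerequisites met. A is listed earlier, so A next.
Ready: B and E. B is listed earlier → B.
E needed D, now all done → E.
Next only C has its prerequisites met → C.

D → A → B → E → C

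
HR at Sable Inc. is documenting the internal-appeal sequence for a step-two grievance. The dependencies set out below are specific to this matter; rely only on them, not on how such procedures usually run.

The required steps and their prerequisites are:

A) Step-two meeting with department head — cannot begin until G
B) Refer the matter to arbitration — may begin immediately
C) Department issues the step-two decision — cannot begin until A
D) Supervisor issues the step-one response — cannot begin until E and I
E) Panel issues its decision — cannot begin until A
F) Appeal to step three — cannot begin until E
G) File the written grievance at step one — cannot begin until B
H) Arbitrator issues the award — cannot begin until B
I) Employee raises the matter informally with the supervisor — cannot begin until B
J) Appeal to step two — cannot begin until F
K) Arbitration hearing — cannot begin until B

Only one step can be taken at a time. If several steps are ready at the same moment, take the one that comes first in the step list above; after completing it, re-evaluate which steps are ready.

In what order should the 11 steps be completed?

B has no prerequisites → B first.
Now G, H, I and K have their prerequisites met. G is listed earlier, so G next.
A now also ready, so the ready set is {A, H, I, K}; A is listed earlier → A.
Ready: C, E, H, I and K. C is listed earlier → C.
Ready: E, H, I and K. E is listed earlier → E.
F now also ready, so the ready set is {F, H, I, K}; F is listed earlier → F.
H, I, J and K are all available; H is listed earlier → H.
Ready: I, J and K. I is listed earlier → I.
D now also ready, so the ready set is {D, J, K}; D is listed earlier → D.
Now J and K have their prerequisites met. J is listed earlier, so J next.
K is the only step now ready → K.

B G A C E F H I D J K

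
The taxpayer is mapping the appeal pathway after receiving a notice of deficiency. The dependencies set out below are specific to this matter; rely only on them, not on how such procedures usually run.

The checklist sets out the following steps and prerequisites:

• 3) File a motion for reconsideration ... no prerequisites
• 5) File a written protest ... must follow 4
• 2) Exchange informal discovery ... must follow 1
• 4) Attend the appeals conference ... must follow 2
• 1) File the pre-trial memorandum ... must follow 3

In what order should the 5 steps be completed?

3 1 2 4 5

3 has no prerequisites → 3 first.
1 is the only step now ready → 1.
2 is the only step now ready → 2.
That leaves 4 as the only ready step → 4.
That leaves 5 as the only ready step → 5.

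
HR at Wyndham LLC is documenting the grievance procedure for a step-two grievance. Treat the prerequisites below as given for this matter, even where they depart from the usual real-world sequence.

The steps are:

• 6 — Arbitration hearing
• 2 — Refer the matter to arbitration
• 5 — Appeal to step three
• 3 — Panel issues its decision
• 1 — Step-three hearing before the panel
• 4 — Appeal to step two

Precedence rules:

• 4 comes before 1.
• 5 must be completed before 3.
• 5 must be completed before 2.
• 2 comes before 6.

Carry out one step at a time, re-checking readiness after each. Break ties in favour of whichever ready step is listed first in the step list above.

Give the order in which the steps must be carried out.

5, 2, 6, 3, 4, 1

5 and 4 have no prerequisites; 5 is listed earlier, so 5 is first.
2 and 3 now also ready, so the ready set is {2, 3, 4}; 2 is listed earlier → 2.
Now 6, 3 and 4 have their prerequisites met. 6 is listed earlier, so 6 next.
Now 3 and 4 have their prerequisites met. 3 is listed earlier, so 3 next.
That leaves 4 as the only ready step → 4.
Next only 1 has its prerequisites met → 1.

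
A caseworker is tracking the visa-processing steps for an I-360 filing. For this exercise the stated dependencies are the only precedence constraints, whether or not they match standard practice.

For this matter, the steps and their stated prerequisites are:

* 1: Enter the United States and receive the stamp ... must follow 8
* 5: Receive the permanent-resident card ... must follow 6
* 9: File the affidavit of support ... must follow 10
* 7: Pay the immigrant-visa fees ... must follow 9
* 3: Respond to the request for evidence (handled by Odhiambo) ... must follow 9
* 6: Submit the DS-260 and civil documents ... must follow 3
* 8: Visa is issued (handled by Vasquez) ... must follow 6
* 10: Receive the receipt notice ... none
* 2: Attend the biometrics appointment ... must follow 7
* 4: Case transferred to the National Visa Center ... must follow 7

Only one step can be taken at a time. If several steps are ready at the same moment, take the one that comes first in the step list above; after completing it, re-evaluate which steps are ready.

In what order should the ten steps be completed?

10, 9, 7, 3, 6, 5, 8, 1, 2, 4

Only 10 has no prerequisites, so it is first.
9 needed 10, now all done → 9.
7 and 3 are both available; 7 is listed earlier → 7.
2 and 4 now also ready, so the ready set is {3, 2, 4}; 3 is listed earlier → 3.
Ready: 6, 2 and 4. 6 is listed earlier → 6.
5 and 8 now also ready, so the ready set is {5, 8, 2, 4}; 5 is listed earlier → 5.
Now 8, 2 and 4 have their prerequisites met. 8 is listed earlier, so 8 next.
1 now also ready, so the ready set is {1, 2, 4}; 1 is listed earlier → 1.
2 and 4 are both available; 2 is listed earlier → 2.
Next only 4 has its prerequisites met → 4.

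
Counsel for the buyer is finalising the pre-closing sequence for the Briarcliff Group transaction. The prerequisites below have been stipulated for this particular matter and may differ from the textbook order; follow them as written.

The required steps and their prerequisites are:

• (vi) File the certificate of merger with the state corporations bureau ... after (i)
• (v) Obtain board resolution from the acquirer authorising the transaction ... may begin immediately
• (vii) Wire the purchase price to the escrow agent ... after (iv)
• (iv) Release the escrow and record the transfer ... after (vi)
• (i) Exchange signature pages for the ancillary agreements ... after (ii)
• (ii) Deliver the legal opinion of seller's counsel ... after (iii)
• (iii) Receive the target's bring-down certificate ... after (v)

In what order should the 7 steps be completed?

(v), (iii), (ii), (i), (vi), (iv), (vii)

Only (v) has no prerequisites, so it is first.
(iii) is the only step now ready → (iii).
(ii) needed (iii), now all done → (ii).
That leaves (i) as the only ready step → (i).
(vi) needed (i), now all done → (vi).
That leaves (iv) as the only ready step → (iv).
(vii) needed (iv), now all done → (vii).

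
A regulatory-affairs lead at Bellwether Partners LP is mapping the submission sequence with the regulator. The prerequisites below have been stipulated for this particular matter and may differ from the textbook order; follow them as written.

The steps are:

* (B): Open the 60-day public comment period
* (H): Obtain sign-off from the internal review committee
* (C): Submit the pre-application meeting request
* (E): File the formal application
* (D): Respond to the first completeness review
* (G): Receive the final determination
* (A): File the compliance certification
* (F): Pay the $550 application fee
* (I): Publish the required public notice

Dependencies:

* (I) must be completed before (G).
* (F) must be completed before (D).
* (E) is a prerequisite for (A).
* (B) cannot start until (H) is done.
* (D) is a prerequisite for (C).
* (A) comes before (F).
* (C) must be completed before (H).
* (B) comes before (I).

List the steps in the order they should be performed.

(E), (A), (F), (D), (C), (H), (B), (I), (G)

(E) has no prerequisites → (E) first.
(A) is the only step now ready → (A).
Next only (F) has its prerequisites met → (F).
(D) is the only step now ready → (D).
(C) is the only step now ready → (C).
(H) is the only step now ready → (H).
That leaves (B) as the only ready step → (B).
(I) needed (B), now all done → (I).
(G) is the only step now ready → (G).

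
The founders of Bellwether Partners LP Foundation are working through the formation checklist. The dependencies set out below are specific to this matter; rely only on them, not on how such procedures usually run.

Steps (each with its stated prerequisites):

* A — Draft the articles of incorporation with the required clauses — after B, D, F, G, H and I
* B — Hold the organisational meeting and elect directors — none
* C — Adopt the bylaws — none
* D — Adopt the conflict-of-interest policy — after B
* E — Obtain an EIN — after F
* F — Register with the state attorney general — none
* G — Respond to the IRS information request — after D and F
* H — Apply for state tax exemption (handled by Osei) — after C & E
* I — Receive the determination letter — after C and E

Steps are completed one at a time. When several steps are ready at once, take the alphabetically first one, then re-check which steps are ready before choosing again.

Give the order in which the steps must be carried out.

Nothing is required for B, C and F. B has the earlier label → B first.
Ready: C, D and F. C has the earlier label → C.
Now D and F have their prerequisites met. D has the earlier label, so D next.
F is the only step now ready → F.
E and G are both available; E has the earlier label → E.
H and I now also ready, so the ready set is {G, H, I}; G has the earlier label → G.
Now H and I have their prerequisites met. H has the earlier label, so H next.
That leaves I as the only ready step → I.
A needed B, D, F, G, H and I, now all done → A.

B → C → D → F → E → G → H → I → A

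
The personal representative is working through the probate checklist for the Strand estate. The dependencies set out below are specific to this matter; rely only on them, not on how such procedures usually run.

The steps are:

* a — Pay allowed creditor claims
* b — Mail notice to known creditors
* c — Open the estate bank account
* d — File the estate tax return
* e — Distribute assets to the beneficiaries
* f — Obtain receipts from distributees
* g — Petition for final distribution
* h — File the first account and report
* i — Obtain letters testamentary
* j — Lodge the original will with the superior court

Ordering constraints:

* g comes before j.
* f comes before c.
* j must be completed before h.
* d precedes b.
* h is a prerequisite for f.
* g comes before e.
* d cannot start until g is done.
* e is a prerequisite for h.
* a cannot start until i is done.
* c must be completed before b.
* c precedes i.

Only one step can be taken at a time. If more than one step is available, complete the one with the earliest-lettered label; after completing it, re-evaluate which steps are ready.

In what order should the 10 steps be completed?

g → d → e → j → h → f → c → b → i → a

g is the only step with nothing outstanding, so it goes first.
d, e and j are all available; d has the earlier label → d.
Ready: e and j. e has the earlier label → e.
Next only j has its prerequisites met → j.
h is the only step now ready → h.
f needed h, now all done → f.
c needed f, now all done → c.
b and i are both available; b has the earlier label → b.
i needed c, now all done → i.
That leaves a as the only ready step → a.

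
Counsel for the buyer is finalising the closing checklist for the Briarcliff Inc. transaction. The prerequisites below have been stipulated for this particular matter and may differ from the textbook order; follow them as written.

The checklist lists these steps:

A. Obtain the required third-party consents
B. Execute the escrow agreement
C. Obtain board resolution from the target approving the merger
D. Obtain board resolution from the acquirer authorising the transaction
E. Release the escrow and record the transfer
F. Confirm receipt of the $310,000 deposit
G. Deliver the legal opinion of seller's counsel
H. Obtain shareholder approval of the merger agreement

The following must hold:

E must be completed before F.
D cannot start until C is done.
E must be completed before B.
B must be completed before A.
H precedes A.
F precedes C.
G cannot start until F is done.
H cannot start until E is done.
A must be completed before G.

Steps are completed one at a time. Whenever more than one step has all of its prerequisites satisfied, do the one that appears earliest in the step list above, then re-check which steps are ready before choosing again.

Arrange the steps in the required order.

E is the only step with nothing outstanding, so it goes first.
B, F and H are all available; B is listed earlier → B.
Now F and H have their prerequisites met. F is listed earlier, so F next.
C now also ready, so the ready set is {C, H}; C is listed earlier → C.
D and H are both available; D is listed earlier → D.
H needed E, now all done → H.
A needed B and H, now all done → A.
That leaves G as the only ready step → G.

E → B → F → C → D → H → A → G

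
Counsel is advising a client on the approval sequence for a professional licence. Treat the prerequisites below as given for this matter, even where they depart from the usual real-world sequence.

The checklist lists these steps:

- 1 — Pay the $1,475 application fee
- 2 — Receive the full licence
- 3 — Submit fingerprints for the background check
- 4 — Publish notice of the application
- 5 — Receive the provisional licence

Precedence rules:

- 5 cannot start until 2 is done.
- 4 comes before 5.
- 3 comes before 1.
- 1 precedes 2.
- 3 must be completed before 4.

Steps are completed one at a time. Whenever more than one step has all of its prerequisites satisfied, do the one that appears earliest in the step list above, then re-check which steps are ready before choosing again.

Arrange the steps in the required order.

3 is the only step with nothing outstanding, so it goes first.
1 and 4 are both available; 1 is listed earlier → 1.
2 now also ready, so the ready set is {2, 4}; 2 is listed earlier → 2.
4 needed 3, now all done → 4.
Next only 5 has its prerequisites met → 5.

3 → 1 → 2 → 4 → 5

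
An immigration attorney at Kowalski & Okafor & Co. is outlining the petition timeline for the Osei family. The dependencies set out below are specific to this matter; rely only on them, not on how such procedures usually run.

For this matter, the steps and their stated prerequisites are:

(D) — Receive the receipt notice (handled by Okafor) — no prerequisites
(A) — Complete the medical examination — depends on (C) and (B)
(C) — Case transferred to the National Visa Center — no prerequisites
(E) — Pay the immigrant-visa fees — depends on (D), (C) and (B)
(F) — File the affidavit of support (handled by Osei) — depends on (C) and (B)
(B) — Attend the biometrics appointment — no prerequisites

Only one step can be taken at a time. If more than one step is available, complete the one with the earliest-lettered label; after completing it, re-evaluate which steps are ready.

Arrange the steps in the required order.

(B), (C) and (D) have no prerequisites; (B) has the earlier label, so (B) is first.
(C) and (D) are both available; (C) has the earlier label → (C).
Ready: (A), (D) and (F). (A) has the earlier label → (A).
Now (D) and (F) have their prerequisites met. (D) has the earlier label, so (D) next.
Now (E) and (F) have their prerequisites met. (E) has the earlier label, so (E) next.
(F) is the only step now ready → (F).

(B) (C) (A) (D) (E) (F)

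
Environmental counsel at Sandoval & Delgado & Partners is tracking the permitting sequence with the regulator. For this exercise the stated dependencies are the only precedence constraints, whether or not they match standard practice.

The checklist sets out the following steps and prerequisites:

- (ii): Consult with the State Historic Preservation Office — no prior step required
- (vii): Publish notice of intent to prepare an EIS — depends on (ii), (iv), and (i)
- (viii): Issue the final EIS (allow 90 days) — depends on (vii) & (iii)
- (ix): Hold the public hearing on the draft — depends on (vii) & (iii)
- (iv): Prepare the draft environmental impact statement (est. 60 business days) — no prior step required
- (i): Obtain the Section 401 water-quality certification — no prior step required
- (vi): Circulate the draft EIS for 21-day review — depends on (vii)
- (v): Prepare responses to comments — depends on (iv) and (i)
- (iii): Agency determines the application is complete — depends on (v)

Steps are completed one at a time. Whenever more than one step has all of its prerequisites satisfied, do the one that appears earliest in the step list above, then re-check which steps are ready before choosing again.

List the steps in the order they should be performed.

(ii), (iv) and (i) have no prerequisites; (ii) is listed earlier, so (ii) is first.
Now (iv) and (i) have their prerequisites met. (iv) is listed earlier, so (iv) next.
(i) is the only step now ready → (i).
Now (vii) and (v) have their prerequisites met. (vii) is listed earlier, so (vii) next.
Ready: (vi) and (v). (vi) is listed earlier → (vi).
(v) needed (iv) and (i), now all done → (v).
That leaves (iii) as the only ready step → (iii).
Now (viii) and (ix) have their prerequisites met. (viii) is listed earlier, so (viii) next.
(ix) is the only step now ready → (ix).

(ii) → (iv) → (i) → (vii) → (vi) → (v) → (iii) → (viii) → (ix)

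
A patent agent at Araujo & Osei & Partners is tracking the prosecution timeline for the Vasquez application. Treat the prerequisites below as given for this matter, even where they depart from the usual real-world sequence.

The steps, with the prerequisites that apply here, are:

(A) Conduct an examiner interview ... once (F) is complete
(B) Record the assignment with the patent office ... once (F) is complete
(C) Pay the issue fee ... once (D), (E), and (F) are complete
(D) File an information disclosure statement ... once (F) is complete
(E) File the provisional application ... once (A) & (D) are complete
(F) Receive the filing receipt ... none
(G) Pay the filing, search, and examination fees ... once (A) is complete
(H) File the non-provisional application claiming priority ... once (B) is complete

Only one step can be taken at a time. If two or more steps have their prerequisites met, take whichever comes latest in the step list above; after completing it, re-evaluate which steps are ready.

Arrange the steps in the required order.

(F) (D) (B) (H) (A) (G) (E) (C)

Only (F) has no prerequisites, so it is first.
(D), (B) and (A) are all available; (D) is listed later → (D).
Now (B) and (A) have their prerequisites met. (B) is listed later, so (B) next.
Now (H) and (A) have their prerequisites met. (H) is listed later, so (H) next.
That leaves (A) as the only ready step → (A).
Ready: (G) and (E). (G) is listed later → (G).
(E) needed (D) and (A), now all done → (E).
That leaves (C) as the only ready step → (C).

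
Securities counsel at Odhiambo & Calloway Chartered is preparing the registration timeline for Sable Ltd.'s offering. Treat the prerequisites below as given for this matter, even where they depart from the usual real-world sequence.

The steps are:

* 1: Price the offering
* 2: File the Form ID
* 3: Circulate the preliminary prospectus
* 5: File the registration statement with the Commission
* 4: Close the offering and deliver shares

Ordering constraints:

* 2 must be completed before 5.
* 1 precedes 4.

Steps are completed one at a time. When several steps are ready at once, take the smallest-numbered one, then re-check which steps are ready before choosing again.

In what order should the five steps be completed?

1 2 3 4 5

Nothing is required for 1, 2 and 3. 1 has the earlier label → 1 first.
4 now also ready, so the ready set is {2, 3, 4}; 2 has the earlier label → 2.
5 now also ready, so the ready set is {3, 4, 5}; 3 has the earlier label → 3.
Now 4 and 5 have their prerequisites met. 4 has the earlier label, so 4 next.
5 is the only step now ready → 5.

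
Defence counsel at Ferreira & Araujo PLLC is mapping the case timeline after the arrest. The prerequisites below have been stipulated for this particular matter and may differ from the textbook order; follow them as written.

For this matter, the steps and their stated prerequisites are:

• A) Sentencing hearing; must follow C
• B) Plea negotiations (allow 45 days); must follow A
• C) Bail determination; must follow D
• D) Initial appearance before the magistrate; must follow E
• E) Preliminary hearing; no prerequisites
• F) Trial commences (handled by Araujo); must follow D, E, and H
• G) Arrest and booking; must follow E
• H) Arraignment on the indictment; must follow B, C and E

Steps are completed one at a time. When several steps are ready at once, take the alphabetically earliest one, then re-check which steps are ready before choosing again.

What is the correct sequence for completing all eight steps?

E has no prerequisites → E first.
Now D and G have their prerequisites met. D has the earlier label, so D next.
C now also ready, so the ready set is {C, G}; C has the earlier label → C.
Now A and G have their prerequisites met. A has the earlier label, so A next.
B now also ready, so the ready set is {B, G}; B has the earlier label → B.
Ready: G and H. G has the earlier label → G.
H needed B, C and E, now all done → H.
That leaves F as the only ready step → F.

E, D, C, A, B, G, H, F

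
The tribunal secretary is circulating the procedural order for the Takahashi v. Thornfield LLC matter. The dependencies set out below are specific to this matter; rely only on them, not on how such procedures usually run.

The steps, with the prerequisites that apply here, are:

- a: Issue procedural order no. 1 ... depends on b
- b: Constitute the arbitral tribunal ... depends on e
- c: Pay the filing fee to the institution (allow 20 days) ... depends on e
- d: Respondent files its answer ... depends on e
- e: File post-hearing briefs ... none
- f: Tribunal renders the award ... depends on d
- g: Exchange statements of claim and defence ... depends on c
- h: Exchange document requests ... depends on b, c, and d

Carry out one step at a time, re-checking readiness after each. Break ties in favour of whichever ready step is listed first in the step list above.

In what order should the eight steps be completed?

e, b, a, c, d, f, g, h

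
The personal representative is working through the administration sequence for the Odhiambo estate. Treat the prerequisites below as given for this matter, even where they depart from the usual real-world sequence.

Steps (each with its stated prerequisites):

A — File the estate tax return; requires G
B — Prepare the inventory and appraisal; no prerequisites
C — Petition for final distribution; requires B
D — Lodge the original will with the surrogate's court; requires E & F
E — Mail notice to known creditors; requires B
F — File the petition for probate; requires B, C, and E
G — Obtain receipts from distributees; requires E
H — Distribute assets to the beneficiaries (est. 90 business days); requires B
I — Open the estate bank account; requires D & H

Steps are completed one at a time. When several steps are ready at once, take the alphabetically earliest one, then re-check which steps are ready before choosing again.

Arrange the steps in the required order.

B, C, E, F, D, G, A, H, I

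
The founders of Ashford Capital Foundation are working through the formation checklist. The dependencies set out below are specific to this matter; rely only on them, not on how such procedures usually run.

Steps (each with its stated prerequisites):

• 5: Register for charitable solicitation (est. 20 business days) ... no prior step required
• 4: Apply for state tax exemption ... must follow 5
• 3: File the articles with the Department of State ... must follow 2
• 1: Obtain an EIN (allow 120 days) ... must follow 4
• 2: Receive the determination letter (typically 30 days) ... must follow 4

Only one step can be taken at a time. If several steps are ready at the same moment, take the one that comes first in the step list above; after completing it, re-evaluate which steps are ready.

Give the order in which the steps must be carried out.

5, 4, 1, 2, 3

5 is the only step with nothing outstanding, so it goes first.
4 needed 5, now all done → 4.
Now 1 and 2 have their prerequisites met. 1 is listed earlier, so 1 next.
Next only 2 has its prerequisites met → 2.
3 needed 2, now all done → 3.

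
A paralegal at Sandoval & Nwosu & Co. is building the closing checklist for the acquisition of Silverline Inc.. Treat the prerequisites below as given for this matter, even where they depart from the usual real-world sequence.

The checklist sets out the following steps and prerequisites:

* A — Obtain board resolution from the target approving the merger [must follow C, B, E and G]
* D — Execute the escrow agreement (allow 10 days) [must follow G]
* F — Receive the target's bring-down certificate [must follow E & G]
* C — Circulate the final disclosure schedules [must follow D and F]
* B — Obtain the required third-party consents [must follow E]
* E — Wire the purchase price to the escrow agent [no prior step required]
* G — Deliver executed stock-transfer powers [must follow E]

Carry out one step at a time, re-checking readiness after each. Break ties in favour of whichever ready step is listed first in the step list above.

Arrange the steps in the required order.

E, B, G, D, F, C, A

Only E has no prerequisites, so it is first.
Now B and G have their prerequisites met. B is listed earlier, so B next.
G needed E, now all done → G.
Ready: D and F. D is listed earlier → D.
F needed E and G, now all done → F.
That leaves C as the only ready step → C.
That leaves A as the only ready step → A.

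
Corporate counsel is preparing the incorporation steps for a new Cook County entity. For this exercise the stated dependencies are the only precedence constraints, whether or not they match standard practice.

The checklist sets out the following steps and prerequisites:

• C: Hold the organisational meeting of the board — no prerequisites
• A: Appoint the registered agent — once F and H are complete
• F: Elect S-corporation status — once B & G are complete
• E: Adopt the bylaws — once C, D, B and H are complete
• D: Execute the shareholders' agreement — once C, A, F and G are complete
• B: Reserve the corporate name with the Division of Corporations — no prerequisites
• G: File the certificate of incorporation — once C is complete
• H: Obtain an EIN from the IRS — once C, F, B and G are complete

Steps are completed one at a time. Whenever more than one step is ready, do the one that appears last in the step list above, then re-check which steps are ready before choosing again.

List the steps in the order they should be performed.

B C G F H A D E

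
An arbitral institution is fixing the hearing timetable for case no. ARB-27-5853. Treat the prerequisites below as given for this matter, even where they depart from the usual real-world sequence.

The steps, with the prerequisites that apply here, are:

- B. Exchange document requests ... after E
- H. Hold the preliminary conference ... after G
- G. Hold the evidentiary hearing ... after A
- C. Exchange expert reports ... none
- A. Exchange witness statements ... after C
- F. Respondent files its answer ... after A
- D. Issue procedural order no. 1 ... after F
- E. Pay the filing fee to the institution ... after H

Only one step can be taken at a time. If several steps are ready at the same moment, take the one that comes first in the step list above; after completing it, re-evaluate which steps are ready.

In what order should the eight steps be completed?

C, A, G, H, F, D, E, B

C is the only step with nothing outstanding, so it goes first.
A is the only step now ready → A.
Ready: G and F. G is listed earlier → G.
H and F are both available; H is listed earlier → H.
F and E are both available; F is listed earlier → F.
Ready: D and E. D is listed earlier → D.
That leaves E as the only ready step → E.
B needed E, now all done → B.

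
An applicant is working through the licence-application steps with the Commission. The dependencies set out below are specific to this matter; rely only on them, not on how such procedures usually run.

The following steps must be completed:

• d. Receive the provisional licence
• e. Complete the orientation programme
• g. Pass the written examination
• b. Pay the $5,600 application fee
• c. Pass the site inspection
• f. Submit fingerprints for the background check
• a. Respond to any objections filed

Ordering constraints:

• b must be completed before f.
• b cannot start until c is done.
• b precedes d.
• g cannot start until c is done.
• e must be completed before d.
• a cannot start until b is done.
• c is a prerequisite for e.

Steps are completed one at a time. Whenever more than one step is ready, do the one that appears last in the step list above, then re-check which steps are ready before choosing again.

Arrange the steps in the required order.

c has no prerequisites → c first.
Now b, g and e have their prerequisites met. b is listed later, so b next.
Now a, f, g and e have their prerequisites met. a is listed later, so a next.
f, g and e are all available; f is listed later → f.
Now g and e have their prerequisites met. g is listed later, so g next.
e is the only step now ready → e.
d needed b and e, now all done → d.

c, b, a, f, g, e, d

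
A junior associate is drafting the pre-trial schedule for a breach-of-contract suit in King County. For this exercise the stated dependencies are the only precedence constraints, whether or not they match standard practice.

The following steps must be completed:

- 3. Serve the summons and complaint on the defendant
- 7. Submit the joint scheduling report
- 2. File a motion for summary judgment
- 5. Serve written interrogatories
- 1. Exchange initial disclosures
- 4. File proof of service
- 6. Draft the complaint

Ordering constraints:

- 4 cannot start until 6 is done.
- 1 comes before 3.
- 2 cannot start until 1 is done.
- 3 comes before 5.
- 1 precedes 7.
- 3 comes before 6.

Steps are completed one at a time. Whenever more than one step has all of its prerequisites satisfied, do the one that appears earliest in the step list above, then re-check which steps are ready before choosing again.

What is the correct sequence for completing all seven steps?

1, 3, 7, 2, 5, 6, 4

Only 1 has no prerequisites, so it is first.
Now 3, 7 and 2 have their prerequisites met. 3 is listed earlier, so 3 next.
5 and 6 now also ready, so the ready set is {7, 2, 5, 6}; 7 is listed earlier → 7.
Now 2, 5 and 6 have their prerequisites met. 2 is listed earlier, so 2 next.
Ready: 5 and 6. 5 is listed earlier → 5.
Next only 6 has its prerequisites met → 6.
4 is the only step now ready → 4.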